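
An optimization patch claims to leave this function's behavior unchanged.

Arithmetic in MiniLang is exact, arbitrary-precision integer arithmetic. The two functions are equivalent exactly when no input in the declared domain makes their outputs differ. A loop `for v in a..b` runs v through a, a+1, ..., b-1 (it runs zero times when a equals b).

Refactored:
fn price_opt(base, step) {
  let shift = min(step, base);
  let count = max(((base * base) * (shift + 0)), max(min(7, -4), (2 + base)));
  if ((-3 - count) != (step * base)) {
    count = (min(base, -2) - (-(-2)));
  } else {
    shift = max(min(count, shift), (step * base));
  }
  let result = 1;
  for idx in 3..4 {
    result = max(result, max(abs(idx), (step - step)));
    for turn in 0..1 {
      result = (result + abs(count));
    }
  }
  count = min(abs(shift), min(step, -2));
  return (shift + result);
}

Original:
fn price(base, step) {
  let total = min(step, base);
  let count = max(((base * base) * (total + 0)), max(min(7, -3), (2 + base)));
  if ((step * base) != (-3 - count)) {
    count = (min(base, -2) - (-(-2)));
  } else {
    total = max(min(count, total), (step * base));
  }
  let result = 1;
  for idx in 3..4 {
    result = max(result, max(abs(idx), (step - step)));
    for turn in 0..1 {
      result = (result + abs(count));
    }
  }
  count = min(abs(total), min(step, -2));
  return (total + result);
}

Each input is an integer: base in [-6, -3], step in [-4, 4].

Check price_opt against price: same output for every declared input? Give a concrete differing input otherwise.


Evaluate both at base=-6, step=0.
price: total = -6; count = -3; ((step * base) != (-3 - count)) -> false; total = 0; result = 1; [idx=3]; result = 3; [turn=0]; result = 6; count = -2; return 6
price_opt: shift = -6; count = -4; ((-3 - count) != (step * base)) -> true; count = -8; result = 1; [idx=3]; result = 3; [turn=0]; result = 11; count = -2; return 5
6 vs 5 — the two versions disagree here.
verdict: not equivalent; witness: base=-6, step=0


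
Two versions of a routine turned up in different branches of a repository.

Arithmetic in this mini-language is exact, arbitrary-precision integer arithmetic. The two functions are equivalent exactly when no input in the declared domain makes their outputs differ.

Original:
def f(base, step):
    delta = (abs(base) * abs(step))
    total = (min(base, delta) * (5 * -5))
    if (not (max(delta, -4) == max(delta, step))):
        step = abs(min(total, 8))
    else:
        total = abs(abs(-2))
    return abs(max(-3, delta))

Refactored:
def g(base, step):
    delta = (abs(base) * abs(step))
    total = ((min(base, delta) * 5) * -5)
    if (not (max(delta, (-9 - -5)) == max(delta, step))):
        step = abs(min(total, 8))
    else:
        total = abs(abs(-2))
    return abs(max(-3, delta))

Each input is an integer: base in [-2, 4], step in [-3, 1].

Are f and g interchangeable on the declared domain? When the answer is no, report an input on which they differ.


Side by side, the visible changes include: arithmetic usage differs; also constant usage differs.
Tracing base=2, step=-2: f: delta=4, then total=-50, then (not (max(delta, -4) == max(delta, step))) is false, then total=2, then returns 4 | g: delta=4, then total=-50, then (not (max(delta, (-9 - -5)) == max(delta, step))) is false, then total=2, then returns 4 — matching result 4.
Checked all 35 inputs in the declared domain: the outputs agree on every one.
verdict: equivalent


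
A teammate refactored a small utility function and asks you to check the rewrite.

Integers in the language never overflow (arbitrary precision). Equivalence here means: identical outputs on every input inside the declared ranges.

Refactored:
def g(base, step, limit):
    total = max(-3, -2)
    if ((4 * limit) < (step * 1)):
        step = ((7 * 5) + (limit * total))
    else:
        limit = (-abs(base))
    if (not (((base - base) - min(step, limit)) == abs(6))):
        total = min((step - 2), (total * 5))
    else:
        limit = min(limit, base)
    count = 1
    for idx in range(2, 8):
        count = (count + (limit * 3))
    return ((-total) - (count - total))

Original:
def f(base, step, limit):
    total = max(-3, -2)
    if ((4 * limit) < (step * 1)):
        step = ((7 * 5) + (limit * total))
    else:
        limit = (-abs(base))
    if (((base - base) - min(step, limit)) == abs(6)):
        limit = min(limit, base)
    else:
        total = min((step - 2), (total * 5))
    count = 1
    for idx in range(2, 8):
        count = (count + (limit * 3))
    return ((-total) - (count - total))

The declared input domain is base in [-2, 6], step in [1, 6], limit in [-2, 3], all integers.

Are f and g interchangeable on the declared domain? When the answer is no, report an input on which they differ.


This is a faithful refactor — boolean connective usage differs, but the computed results match everywhere.
Spot check at base=3, step=3, limit=1 — f: total = -2; ((4 * limit) < (step * 1)) -> false; limit = -3; (((base - base) - min(step, limit)) == abs(6)) -> false; total = -10; count = 1; [idx=2]; count = -8; [idx=3]; count = -17; [idx=4]; count = -26; [idx=5]; count = -35; [idx=6]; count = -44; [idx=7]; count = -53; return 53. g: total = -2; ((4 * limit) < (step * 1)) -> false; limit = -3; (not (((base - base) - min(step, limit)) == abs(6))) -> true; total = -10; count = 1; [idx=2]; count = -8; [idx=3]; count = -17; [idx=4]; count = -26; [idx=5]; count = -35; [idx=6]; count = -44; [idx=7]; count = -53; return 53. Both give 53.
An exhaustive pass over the 324 declared inputs shows identical outputs.
verdict: equivalent


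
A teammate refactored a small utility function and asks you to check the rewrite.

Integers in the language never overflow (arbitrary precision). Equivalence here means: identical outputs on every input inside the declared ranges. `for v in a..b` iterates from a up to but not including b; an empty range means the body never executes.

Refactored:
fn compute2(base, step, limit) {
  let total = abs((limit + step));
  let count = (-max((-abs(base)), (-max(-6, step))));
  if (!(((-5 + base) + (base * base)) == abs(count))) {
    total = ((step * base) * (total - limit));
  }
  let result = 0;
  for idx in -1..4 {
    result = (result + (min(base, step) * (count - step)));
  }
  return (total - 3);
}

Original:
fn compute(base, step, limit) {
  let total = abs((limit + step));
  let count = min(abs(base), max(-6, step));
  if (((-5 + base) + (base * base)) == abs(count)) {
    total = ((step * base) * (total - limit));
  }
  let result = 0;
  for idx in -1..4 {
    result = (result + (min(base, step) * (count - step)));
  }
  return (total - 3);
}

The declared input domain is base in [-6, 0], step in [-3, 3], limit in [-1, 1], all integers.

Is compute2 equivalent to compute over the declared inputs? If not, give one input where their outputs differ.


Consider the input base=-6, step=-3, limit=-1.
compute: total becomes 4; next count becomes -3; next (((-5 + base) + (base * base)) == abs(count)) evaluates to false; next result becomes 0; next at idx=-1:; next result becomes 0; next at idx=0:; next result becomes 0; next at idx=1:; next result becomes 0; next at idx=2:; next result becomes 0; next at idx=3:; next result becomes 0; next final value 1
compute2: total becomes 4; next count becomes -3; next (!(((-5 + base) + (base * base)) == abs(count))) evaluates to true; next total becomes 90; next result becomes 0; next at idx=-1:; next result becomes 0; next at idx=0:; next result becomes 0; next at idx=1:; next result becomes 0; next at idx=2:; next result becomes 0; next at idx=3:; next result becomes 0; next final value 87
1 vs 87 — the two versions disagree here.
verdict: not equivalent; witness: base=-6, step=-3, limit=-1


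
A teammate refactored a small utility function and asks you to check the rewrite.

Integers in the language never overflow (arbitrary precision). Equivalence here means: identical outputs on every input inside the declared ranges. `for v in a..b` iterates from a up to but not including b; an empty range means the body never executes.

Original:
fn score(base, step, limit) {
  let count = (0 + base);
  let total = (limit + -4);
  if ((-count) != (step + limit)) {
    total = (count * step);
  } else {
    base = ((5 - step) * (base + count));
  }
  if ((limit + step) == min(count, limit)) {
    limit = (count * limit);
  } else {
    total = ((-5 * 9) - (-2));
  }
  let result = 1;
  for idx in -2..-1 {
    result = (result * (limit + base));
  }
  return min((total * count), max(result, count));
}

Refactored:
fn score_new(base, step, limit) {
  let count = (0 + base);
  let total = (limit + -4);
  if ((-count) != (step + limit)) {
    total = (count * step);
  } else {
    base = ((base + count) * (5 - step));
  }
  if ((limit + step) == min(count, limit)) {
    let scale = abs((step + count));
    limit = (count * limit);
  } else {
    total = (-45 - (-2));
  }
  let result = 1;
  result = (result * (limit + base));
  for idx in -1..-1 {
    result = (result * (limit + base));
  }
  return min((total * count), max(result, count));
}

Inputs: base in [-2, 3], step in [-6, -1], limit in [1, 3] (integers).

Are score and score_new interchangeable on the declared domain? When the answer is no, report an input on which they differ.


The two versions differ — the changes include local variable names differ; also min/max/abs usage differs; also arithmetic usage differs; also constant usage differs; also statement counts differ; also loop structure differs.
One worked example (base=-1, step=-4, limit=3) — score: count becomes -1; next total becomes -1; next ((-count) != (step + limit)) evaluates to true; next total becomes 4; next ((limit + step) == min(count, limit)) evaluates to true; next limit becomes -3; next result becomes 1; next at idx=-2:; next result becomes -4; next final value -4; score_new: count becomes -1; next total becomes -1; next ((-count) != (step + limit)) evaluates to true; next total becomes 4; next ((limit + step) == min(count, limit)) evaluates to true; next scale becomes 5; next limit becomes -3; next result becomes 1; next result becomes -4; next idx never enters its loop body; next final value -4; agreement on -4.
Across all 108 domain points the two functions coincide.
verdict: equivalent


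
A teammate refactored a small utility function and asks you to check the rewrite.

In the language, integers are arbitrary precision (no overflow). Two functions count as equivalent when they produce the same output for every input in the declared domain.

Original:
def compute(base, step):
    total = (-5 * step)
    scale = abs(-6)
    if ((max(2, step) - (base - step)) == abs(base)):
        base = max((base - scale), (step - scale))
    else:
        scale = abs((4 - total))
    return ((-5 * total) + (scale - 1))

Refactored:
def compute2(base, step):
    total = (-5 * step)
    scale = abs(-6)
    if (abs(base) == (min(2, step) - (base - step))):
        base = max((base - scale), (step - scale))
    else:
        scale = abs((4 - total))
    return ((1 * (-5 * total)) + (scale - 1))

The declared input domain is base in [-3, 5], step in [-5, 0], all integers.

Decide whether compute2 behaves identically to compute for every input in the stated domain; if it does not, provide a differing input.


Run the pair on base=-3, step=0.
compute: total := 0 | scale := 6 | ((max(2, step) - (base - step)) == abs(base)): false | scale := 4 | result 3
compute2: total := 0 | scale := 6 | (abs(base) == (min(2, step) - (base - step))): true | base := -6 | result 5
3 vs 5 — the two versions disagree here.
verdict: not equivalent; witness: base=-3, step=0


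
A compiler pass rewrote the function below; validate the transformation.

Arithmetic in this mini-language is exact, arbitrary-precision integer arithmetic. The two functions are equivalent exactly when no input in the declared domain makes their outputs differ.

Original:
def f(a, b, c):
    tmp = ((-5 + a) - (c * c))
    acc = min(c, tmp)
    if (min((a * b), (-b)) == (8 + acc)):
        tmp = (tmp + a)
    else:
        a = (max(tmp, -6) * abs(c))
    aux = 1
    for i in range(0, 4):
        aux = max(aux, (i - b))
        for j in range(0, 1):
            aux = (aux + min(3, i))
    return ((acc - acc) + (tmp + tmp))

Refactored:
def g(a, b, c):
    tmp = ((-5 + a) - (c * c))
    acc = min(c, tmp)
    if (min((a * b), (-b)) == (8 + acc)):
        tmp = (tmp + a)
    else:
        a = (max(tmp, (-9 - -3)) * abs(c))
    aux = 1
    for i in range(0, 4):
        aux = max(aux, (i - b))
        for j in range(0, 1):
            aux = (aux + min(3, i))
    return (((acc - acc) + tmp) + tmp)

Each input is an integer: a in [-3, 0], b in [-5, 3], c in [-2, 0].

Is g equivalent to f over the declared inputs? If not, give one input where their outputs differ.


Reading the diff, among the changes: arithmetic usage differs; and constant usage differs.
Spot check at a=-2, b=0, c=-1 — f: tmp becomes -8; next acc becomes -8; next (min((a * b), (-b)) == (8 + acc)) evaluates to true; next tmp becomes -10; next aux becomes 1; next at i=0:; next aux becomes 1; next at j=0:; next aux becomes 1; next at i=1:; next aux becomes 1; next at j=0:; next aux becomes 2; next at i=2:; next aux becomes 2; next at j=0:; next aux becomes 4; next at i=3:; next aux becomes 4; next at j=0:; next aux becomes 7; next final value -20. g: tmp becomes -8; next acc becomes -8; next (min((a * b), (-b)) == (8 + acc)) evaluates to true; next tmp becomes -10; next aux becomes 1; next at i=0:; next aux becomes 1; next at j=0:; next aux becomes 1; next at i=1:; next aux becomes 1; next at j=0:; next aux becomes 2; next at i=2:; next aux becomes 2; next at j=0:; next aux becomes 4; next at i=3:; next aux becomes 4; next at j=0:; next aux becomes 7; next final value -20. Both give -20.
Checked all 108 inputs in the declared domain: the outputs agree on every one.
verdict: equivalent


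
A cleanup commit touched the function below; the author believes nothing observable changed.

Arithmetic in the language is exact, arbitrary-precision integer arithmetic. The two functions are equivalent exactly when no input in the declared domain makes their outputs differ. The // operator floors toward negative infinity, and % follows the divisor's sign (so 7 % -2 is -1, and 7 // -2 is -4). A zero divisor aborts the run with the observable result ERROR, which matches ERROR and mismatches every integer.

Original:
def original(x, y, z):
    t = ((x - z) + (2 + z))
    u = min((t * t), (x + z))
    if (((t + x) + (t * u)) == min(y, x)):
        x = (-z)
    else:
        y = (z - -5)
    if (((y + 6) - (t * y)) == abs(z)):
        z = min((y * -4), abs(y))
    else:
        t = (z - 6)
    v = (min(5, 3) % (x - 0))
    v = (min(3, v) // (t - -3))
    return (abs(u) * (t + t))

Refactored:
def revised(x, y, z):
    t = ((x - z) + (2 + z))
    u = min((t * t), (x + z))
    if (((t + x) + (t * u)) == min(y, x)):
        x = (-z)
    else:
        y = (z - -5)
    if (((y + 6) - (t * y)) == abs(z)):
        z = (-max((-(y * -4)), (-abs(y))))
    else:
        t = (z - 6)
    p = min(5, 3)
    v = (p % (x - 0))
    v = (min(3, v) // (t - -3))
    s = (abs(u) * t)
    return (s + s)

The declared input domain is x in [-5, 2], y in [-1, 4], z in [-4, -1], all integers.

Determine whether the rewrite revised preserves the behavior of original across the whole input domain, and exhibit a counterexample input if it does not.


Side by side, the visible changes include: local variable names differ, statement counts differ, min/max/abs usage differs.
Tracing x=-1, y=0, z=-3: original: t := 1 | u := -4 | (((t + x) + (t * u)) == min(y, x)): false | y := 2 | (((y + 6) - (t * y)) == abs(z)): false | t := -9 | v := 0 | v := 0 | result -72 | revised: t := 1 | u := -4 | (((t + x) + (t * u)) == min(y, x)): false | y := 2 | (((y + 6) - (t * y)) == abs(z)): false | t := -9 | p := 3 | v := 0 | v := 0 | s := -36 | result -72 — matching result -72.
Every one of the 192 inputs gives matching results.
verdict: equivalent


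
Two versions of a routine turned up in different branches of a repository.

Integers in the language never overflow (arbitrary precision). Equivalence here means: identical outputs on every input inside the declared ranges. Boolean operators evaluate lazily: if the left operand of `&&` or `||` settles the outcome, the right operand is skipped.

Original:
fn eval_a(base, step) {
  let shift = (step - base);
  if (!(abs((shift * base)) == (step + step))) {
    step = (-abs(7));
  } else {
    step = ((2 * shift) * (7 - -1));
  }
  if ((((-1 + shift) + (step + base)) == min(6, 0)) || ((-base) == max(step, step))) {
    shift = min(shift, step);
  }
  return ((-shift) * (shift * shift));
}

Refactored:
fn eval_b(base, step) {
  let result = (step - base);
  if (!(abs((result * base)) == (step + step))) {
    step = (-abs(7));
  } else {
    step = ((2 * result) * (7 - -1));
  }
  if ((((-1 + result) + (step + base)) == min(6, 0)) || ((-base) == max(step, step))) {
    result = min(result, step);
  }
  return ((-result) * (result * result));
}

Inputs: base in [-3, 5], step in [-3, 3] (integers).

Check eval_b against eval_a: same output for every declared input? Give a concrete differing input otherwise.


This is a faithful refactor — local variable names differ, but the computed results match everywhere.
Tracing base=4, step=3: eval_a: shift becomes -1; next (!(abs((shift * base)) == (step + step))) evaluates to true; next step becomes -7; next ((((-1 + shift) + (step + base)) == min(6, 0)) || ((-base) == max(step, step))) evaluates to false; next final value 1 | eval_b: result becomes -1; next (!(abs((result * base)) == (step + step))) evaluates to true; next step becomes -7; next ((((-1 + result) + (step + base)) == min(6, 0)) || ((-base) == max(step, step))) evaluates to false; next final value 1 — matching result 1.
Sweeping the whole domain (63 inputs) finds no disagreement.
verdict: equivalent


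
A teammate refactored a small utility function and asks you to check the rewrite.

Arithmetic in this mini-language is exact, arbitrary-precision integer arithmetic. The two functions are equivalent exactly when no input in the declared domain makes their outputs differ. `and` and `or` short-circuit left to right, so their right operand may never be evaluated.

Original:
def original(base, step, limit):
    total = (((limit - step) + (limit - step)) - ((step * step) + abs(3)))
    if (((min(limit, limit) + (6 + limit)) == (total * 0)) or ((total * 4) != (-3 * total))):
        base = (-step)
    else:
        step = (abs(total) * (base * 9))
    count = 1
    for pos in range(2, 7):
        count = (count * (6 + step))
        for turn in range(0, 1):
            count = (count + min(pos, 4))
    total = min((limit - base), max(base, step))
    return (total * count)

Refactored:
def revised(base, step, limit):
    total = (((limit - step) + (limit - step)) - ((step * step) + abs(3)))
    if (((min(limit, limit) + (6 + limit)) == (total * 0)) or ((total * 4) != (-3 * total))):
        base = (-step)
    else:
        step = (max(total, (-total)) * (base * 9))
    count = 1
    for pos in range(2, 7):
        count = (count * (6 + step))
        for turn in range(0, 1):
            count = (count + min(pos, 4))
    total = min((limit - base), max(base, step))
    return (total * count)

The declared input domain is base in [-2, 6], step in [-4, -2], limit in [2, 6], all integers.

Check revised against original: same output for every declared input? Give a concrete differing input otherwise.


Equivalent — the differences include min/max/abs usage differs, yet no declared input distinguishes the two.
Tracing base=6, step=-4, limit=3: original: total becomes -5; next (((min(limit, limit) + (6 + limit)) == (total * 0)) or ((total * 4) != (-3 * total))) evaluates to true; next base becomes 4; next count becomes 1; next at pos=2:; next count becomes 2; next at turn=0:; next count becomes 4; next at pos=3:; next count becomes 8; next at turn=0:; next count becomes 11; next at pos=4:; next count becomes 22; next at turn=0:; next count becomes 26; next at pos=5:; next count becomes 52; next at turn=0:; next count becomes 56; next at pos=6:; next count becomes 112; next at turn=0:; next count becomes 116; next total becomes -1; next final value -116 | revised: total becomes -5; next (((min(limit, limit) + (6 + limit)) == (total * 0)) or ((total * 4) != (-3 * total))) evaluates to true; next base becomes 4; next count becomes 1; next at pos=2:; next count becomes 2; next at turn=0:; next count becomes 4; next at pos=3:; next count becomes 8; next at turn=0:; next count becomes 11; next at pos=4:; next count becomes 22; next at turn=0:; next count becomes 26; next at pos=5:; next count becomes 52; next at turn=0:; next count becomes 56; next at pos=6:; next count becomes 112; next at turn=0:; next count becomes 116; next total becomes -1; next final value -116 — matching result -116.
Checked all 135 inputs in the declared domain: the outputs agree on every one.
verdict: equivalent


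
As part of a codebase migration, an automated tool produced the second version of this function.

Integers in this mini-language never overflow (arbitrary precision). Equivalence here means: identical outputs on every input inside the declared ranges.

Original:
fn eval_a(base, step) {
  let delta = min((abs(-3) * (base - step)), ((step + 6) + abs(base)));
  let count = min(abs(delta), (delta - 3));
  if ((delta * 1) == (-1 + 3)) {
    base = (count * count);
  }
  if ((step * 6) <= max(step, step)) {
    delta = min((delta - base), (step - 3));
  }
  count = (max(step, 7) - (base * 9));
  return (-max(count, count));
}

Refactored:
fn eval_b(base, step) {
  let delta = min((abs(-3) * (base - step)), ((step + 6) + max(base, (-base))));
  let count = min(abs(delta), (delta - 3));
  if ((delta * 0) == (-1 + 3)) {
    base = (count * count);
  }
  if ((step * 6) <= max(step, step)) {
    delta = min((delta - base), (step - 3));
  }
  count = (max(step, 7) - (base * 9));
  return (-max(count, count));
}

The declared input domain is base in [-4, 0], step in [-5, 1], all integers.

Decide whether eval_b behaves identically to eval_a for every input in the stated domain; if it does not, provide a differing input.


These are not equivalent — on base=-1, step=-5 the outputs split (2 vs -16).
eval_a: delta = 2; count = -1; ((delta * 1) == (-1 + 3)) -> true; base = 1; ((step * 6) <= max(step, step)) -> true; delta = -8; count = -2; return 2
eval_b: delta = 2; count = -1; ((delta * 0) == (-1 + 3)) -> false; ((step * 6) <= max(step, step)) -> true; delta = -8; count = 16; return -16
verdict: not equivalent; witness: base=-1, step=-5


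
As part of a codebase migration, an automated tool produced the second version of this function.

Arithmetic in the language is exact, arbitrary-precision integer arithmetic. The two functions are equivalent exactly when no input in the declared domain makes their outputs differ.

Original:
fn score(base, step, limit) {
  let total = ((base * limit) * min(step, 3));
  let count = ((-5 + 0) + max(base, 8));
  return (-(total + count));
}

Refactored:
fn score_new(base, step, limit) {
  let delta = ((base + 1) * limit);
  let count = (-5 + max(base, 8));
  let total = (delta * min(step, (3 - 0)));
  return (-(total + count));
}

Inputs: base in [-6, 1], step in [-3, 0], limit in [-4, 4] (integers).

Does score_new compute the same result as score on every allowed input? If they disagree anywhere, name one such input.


Take base=-6, step=-3, limit=-4.
score: total := -72 | count := 3 | result 69
score_new: delta := 20 | count := 3 | total := -60 | result 57
69 vs 57 — the two versions disagree here.
verdict: not equivalent; witness: base=-6, step=-3, limit=-4


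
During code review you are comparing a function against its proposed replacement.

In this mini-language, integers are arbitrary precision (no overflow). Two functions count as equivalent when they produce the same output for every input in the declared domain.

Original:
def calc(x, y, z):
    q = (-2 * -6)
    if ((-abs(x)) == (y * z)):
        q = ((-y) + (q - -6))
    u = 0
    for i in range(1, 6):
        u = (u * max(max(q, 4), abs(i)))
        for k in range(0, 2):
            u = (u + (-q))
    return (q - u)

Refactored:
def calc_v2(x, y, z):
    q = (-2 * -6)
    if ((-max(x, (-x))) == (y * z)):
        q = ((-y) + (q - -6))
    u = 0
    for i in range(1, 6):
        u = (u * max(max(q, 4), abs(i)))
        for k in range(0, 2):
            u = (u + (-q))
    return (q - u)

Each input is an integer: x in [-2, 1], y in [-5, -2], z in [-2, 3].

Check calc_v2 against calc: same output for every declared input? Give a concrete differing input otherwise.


Differences: min/max/abs usage differs — yet all 96 inputs agree.
verdict: equivalent


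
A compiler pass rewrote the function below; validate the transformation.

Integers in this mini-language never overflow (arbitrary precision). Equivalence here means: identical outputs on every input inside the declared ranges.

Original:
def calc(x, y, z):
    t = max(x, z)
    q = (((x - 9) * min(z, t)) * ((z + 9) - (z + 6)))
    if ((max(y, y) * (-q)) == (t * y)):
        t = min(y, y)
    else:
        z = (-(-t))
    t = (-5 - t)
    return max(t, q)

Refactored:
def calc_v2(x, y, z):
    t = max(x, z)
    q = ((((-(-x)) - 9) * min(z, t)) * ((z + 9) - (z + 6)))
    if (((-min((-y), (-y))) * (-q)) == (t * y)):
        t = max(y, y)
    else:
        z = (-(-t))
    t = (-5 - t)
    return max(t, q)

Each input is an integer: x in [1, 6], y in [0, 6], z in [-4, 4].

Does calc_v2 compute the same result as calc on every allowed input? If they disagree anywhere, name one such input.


The edit looks behavioral (`min(y, y)` became `max(y, y)`), but over these ranges it never changes the outcome.
As a probe, take x=3, y=5, z=3: calc runs t = 3; q = -54; ((max(y, y) * (-q)) == (t * y)) -> false; z = 3; t = -8; return -8; calc_v2 runs t = 3; q = -54; (((-min((-y), (-y))) * (-q)) == (t * y)) -> false; z = 3; t = -8; return -8; both end at -8.
Every one of the 378 inputs gives matching results.
verdict: equivalent


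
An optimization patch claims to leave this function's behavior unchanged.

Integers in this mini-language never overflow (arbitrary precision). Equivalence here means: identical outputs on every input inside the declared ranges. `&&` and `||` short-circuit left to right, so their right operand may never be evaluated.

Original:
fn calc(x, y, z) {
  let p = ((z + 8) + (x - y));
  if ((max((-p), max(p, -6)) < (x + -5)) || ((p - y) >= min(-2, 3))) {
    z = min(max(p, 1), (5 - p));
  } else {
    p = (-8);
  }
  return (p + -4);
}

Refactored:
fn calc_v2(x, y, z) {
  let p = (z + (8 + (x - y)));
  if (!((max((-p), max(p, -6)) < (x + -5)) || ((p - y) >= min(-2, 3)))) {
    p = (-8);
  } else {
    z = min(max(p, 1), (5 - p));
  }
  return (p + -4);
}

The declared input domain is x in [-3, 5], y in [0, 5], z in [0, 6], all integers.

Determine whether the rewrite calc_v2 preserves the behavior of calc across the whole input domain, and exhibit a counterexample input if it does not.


Comparing the listings, the differences include: boolean connective usage differs.
Tracing x=2, y=3, z=4: calc: p=11, then ((max((-p), max(p, -6)) < (x + -5)) || ((p - y) >= min(-2, 3))) is true, then z=-6, then returns 7 | calc_v2: p=11, then (!((max((-p), max(p, -6)) < (x + -5)) || ((p - y) >= min(-2, 3)))) is false, then z=-6, then returns 7 — matching result 7.
An exhaustive pass over the 378 declared inputs shows identical outputs.
verdict: equivalent


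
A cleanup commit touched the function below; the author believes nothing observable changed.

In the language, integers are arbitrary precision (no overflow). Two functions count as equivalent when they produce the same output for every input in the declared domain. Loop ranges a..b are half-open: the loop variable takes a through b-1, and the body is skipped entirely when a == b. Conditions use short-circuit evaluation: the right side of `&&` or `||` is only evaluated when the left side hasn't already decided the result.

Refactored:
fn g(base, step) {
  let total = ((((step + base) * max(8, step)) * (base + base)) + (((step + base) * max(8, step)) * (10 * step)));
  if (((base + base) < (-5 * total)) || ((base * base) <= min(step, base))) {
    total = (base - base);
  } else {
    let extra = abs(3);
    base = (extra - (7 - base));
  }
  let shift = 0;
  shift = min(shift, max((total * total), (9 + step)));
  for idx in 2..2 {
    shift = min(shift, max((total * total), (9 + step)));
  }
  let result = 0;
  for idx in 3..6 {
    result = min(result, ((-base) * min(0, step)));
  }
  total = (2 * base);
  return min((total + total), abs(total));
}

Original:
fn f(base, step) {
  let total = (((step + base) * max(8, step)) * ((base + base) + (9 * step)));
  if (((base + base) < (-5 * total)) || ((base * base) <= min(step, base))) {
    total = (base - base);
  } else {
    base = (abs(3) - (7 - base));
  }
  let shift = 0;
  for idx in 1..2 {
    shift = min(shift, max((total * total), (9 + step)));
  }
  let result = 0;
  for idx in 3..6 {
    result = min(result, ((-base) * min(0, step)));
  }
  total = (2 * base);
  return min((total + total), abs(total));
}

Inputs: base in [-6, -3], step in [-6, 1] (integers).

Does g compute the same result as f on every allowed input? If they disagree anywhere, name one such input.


Run the pair on base=-5, step=1.
f: total = 32; (((base + base) < (-5 * total)) || ((base * base) <= min(step, base))) -> false; base = -9; shift = 0; [idx=1]; shift = 0; result = 0; [idx=3]; result = 0; [idx=4]; result = 0; [idx=5]; result = 0; total = -18; return -36
g: total = 0; (((base + base) < (-5 * total)) || ((base * base) <= min(step, base))) -> true; total = 0; shift = 0; shift = 0; the idx loop: no iterations; result = 0; [idx=3]; result = 0; [idx=4]; result = 0; [idx=5]; result = 0; total = -10; return -20
-36 != -20, so the rewrite changes behavior.
verdict: not equivalent; witness: base=-5, step=1


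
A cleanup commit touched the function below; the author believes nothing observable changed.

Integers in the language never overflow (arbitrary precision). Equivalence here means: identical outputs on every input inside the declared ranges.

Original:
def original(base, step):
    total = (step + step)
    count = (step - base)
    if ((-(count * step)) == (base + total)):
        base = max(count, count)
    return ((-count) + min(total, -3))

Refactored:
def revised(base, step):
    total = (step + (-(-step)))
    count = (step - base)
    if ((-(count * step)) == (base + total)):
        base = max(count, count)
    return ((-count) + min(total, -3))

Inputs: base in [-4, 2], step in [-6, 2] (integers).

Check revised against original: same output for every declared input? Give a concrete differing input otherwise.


Side by side, the visible changes include: same computation, different form.
As a probe, take base=0, step=-6: original runs total becomes -12; next count becomes -6; next ((-(count * step)) == (base + total)) evaluates to false; next final value -6; revised runs total becomes -12; next count becomes -6; next ((-(count * step)) == (base + total)) evaluates to false; next final value -6; both end at -6.
Sweeping the whole domain (63 inputs) finds no disagreement.
verdict: equivalent


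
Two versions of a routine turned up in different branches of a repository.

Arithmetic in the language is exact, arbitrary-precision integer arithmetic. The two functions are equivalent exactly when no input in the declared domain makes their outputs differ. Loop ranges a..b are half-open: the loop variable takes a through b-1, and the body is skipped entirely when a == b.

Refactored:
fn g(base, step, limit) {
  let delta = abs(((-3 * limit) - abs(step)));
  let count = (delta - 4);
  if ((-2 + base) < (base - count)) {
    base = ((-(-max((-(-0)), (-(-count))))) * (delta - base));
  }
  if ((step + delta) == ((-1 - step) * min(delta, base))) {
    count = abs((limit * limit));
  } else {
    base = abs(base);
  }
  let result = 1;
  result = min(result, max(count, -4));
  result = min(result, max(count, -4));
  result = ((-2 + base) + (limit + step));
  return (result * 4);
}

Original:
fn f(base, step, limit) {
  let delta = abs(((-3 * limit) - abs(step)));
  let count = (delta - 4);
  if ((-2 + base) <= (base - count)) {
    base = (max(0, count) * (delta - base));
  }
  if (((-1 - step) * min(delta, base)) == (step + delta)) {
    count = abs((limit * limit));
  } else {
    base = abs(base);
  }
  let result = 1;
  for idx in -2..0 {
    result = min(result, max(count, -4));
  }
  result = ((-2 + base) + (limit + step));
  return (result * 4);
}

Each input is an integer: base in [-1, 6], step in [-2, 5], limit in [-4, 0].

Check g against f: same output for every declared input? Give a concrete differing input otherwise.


On input base=-1, step=0, limit=-2, f returns 40 while g returns -12.
verdict: not equivalent; witness: base=-1, step=0, limit=-2


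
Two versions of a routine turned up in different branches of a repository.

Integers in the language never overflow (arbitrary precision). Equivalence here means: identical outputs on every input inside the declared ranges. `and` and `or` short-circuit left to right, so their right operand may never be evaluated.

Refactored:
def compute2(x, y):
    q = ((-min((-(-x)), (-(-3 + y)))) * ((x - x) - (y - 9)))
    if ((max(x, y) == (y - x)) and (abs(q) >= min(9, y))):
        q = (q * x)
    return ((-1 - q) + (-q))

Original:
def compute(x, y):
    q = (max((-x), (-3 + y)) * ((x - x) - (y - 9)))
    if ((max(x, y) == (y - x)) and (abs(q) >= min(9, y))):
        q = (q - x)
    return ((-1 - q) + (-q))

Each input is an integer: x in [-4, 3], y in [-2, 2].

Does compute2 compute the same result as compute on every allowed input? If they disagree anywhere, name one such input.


Try x=-1, y=-2.
compute: q := 11 | ((max(x, y) == (y - x)) and (abs(q) >= min(9, y))): true | q := 12 | result -25
compute2: q := 11 | ((max(x, y) == (y - x)) and (abs(q) >= min(9, y))): true | q := -11 | result 21
-25 against 21: the behavior changed.
verdict: not equivalent; witness: x=-1, y=-2


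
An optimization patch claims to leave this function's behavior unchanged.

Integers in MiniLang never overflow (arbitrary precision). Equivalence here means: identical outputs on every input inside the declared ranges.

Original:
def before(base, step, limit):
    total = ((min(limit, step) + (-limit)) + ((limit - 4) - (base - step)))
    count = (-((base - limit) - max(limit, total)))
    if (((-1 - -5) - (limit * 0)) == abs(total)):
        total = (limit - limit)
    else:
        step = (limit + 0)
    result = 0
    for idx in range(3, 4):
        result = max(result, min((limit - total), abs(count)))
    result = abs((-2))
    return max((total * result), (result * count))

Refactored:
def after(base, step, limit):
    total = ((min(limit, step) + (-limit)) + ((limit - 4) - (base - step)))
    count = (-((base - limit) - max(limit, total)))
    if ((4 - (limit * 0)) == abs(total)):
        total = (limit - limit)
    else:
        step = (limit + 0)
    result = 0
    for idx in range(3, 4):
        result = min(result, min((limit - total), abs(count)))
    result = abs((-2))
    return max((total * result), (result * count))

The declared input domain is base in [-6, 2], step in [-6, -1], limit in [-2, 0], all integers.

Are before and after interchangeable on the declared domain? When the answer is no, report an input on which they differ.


Equivalent. The edit looks behavioral (`max(result, min((limit - total), abs(count)))` became `min(result, min((limit - total), abs(count)))`), but over these ranges it never changes the outcome.
Across all 162 domain points the two functions coincide.
Spot check at base=-6, step=-5, limit=-2 — before: total := -8 | count := 2 | (((-1 - -5) - (limit * 0)) == abs(total)): false | step := -2 | result := 0 | iter idx=3: | result := 2 | result := 2 | result 4. after: total := -8 | count := 2 | ((4 - (limit * 0)) == abs(total)): false | step := -2 | result := 0 | iter idx=3: | result := 0 | result := 2 | result 4. Both give 4.
verdict: equivalent


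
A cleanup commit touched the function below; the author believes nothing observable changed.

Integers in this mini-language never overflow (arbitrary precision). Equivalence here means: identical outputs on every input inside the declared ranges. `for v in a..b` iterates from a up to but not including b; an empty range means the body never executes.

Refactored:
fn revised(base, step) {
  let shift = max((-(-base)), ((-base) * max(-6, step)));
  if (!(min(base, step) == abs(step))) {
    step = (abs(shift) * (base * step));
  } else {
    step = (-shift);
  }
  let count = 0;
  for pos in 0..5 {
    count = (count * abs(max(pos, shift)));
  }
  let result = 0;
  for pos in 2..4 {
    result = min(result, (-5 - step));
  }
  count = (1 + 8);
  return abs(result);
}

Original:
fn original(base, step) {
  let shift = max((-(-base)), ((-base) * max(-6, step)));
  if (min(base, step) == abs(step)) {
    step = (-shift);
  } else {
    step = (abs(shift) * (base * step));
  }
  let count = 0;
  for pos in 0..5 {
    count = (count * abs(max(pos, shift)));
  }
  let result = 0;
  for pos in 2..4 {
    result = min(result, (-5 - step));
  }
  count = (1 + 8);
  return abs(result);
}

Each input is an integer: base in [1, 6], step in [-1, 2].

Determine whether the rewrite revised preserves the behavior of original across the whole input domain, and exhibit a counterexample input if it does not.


Equivalent — the differences include boolean connective usage differs, yet no declared input distinguishes the two.
Spot check at base=4, step=-1 — original: shift becomes 4; next (min(base, step) == abs(step)) evaluates to false; next step becomes -16; next count becomes 0; next at pos=0:; next count becomes 0; next at pos=1:; next count becomes 0; next at pos=2:; next count becomes 0; next at pos=3:; next count becomes 0; next at pos=4:; next count becomes 0; next result becomes 0; next at pos=2:; next result becomes 0; next at pos=3:; next result becomes 0; next count becomes 9; next final value 0. revised: shift becomes 4; next (!(min(base, step) == abs(step))) evaluates to true; next step becomes -16; next count becomes 0; next at pos=0:; next count becomes 0; next at pos=1:; next count becomes 0; next at pos=2:; next count becomes 0; next at pos=3:; next count becomes 0; next at pos=4:; next count becomes 0; next result becomes 0; next at pos=2:; next result becomes 0; next at pos=3:; next result becomes 0; next count becomes 9; next final value 0. Both give 0.
Every one of the 24 inputs gives matching results.
verdict: equivalent


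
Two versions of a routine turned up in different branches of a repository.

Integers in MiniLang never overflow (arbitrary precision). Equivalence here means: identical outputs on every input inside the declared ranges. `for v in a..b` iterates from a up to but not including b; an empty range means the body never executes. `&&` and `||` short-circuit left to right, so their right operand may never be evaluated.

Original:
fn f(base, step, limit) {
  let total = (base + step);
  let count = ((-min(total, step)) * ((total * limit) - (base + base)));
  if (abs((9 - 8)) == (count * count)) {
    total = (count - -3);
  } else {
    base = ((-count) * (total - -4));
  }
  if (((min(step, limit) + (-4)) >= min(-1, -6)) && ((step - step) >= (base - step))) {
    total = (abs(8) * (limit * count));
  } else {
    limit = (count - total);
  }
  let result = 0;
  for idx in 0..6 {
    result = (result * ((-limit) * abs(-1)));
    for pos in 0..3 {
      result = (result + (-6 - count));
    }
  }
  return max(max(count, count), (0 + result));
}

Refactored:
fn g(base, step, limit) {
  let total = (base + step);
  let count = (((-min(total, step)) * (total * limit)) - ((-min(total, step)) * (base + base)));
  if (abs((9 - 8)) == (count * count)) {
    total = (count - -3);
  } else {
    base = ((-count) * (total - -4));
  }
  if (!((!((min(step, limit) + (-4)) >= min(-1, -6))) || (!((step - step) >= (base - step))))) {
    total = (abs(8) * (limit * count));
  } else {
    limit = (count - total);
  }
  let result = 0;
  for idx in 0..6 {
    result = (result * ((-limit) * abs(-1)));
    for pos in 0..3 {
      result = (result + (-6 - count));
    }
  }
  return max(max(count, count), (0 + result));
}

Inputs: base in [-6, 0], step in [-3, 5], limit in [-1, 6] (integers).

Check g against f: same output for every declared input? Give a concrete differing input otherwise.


Behavior is preserved: although min/max/abs usage differs, boolean connective usage differs, arithmetic usage differs, the outputs never diverge.
One worked example (base=-6, step=1, limit=0) — f: total := -5 | count := 60 | (abs((9 - 8)) == (count * count)): false | base := 60 | (((min(step, limit) + (-4)) >= min(-1, -6)) && ((step - step) >= (base - step))): false | limit := 65 | result := 0 | iter idx=0: | result := 0 | iter pos=0: | result := -66 | iter pos=1: | result := -132 | iter pos=2: | result := -198 | iter idx=1: | result := 12870 | iter pos=0: | result := 12804 | iter pos=1: | result := 12738 | iter pos=2: | result := 12672 | iter idx=2: | result := -823680 | iter pos=0: | result := -823746 | iter pos=1: | result := -823812 | iter pos=2: | result := -823878 | iter idx=3: | result := 53552070 | iter pos=0: | result := 53552004 | iter pos=1: | result := 53551938 | iter pos=2: | result := 53551872 | iter idx=4: | result := -3480871680 | iter pos=0: | result := -3480871746 | iter pos=1: | result := -3480871812 | iter pos=2: | result := -3480871878 | iter idx=5: | result := 226256672070 | iter pos=0: | result := 226256672004 | iter pos=1: | result := 226256671938 | iter pos=2: | result := 226256671872 | result 226256671872; g: total := -5 | count := 60 | (abs((9 - 8)) == (count * count)): false | base := 60 | (!((!((min(step, limit) + (-4)) >= min(-1, -6))) || (!((step - step) >= (base - step))))): false | limit := 65 | result := 0 | iter idx=0: | result := 0 | iter pos=0: | result := -66 | iter pos=1: | result := -132 | iter pos=2: | result := -198 | iter idx=1: | result := 12870 | iter pos=0: | result := 12804 | iter pos=1: | result := 12738 | iter pos=2: | result := 12672 | iter idx=2: | result := -823680 | iter pos=0: | result := -823746 | iter pos=1: | result := -823812 | iter pos=2: | result := -823878 | iter idx=3: | result := 53552070 | iter pos=0: | result := 53552004 | iter pos=1: | result := 53551938 | iter pos=2: | result := 53551872 | iter idx=4: | result := -3480871680 | iter pos=0: | result := -3480871746 | iter pos=1: | result := -3480871812 | iter pos=2: | result := -3480871878 | iter idx=5: | result := 226256672070 | iter pos=0: | result := 226256672004 | iter pos=1: | result := 226256671938 | iter pos=2: | result := 226256671872 | result 226256671872; agreement on 226256671872.
Across all 504 domain points the two functions coincide.
verdict: equivalent
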